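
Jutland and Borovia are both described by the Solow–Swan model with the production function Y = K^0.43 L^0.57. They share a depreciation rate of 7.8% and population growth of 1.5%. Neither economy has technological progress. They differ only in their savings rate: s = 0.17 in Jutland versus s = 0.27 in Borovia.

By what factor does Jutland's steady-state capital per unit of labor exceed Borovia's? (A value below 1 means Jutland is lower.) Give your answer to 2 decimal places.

Steady-state k* = [s/(n + δ)]^(1/(1−α)), so the ratio is [ (s_J/(n + δ)_J) / (s_B/(n + δ)_B) ]^1.7544.
s_J/(n + δ)_J = 0.17/0.093 = 1.8280; s_B/(n + δ)_B = 0.27/0.093 = 2.9032.
Ratio = (1.8280/2.9032)^1.7544 = 0.6297^1.7544 ≈ 0.4442

ratio ≈ 0.44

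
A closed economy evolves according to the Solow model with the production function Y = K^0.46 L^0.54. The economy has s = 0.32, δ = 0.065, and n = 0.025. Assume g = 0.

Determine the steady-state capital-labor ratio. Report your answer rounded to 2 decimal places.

In steady state, investment equals break-even investment: s·k^α = (n + δ)·k.
Rearranging, k^(1−α) = s / (n + δ).
k^0.54 = 0.32 / (0.025 + 0.065) = 0.32 / 0.090 = 3.5556
k* = 3.5556^(1/0.54) ≈ 10.4763

k* = 10.48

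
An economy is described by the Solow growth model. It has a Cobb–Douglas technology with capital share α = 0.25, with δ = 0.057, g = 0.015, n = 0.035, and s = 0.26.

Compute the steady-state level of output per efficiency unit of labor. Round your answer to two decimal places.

At the steady state, Δk = 0, so s·k^α = (n + g + δ)·k.
Rearranging, k^(1−α) = s / (n + g + δ).
k^0.75 = 0.26 / (0.035 + 0.015 + 0.057) = 0.26 / 0.107 = 2.4299
k* = 2.4299^(1/0.75) ≈ 3.2668
y* = (k*)^α = 3.2668^0.25 ≈ 1.3444

y* ≈ 1.34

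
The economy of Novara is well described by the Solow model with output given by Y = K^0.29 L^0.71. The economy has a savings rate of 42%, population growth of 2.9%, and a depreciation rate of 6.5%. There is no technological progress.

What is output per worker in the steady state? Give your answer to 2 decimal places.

Steady state requires s·f(k) = (n + δ)·k, i.e. s·k^α = (n + δ)·k.
Dividing both sides by k: k^(1−α) = s / (n + δ).
k^0.71 = 0.42 / (0.029 + 0.065) = 0.42 / 0.094 = 4.4681
k* = 4.4681^(1/0.71) ≈ 8.2350
y* = (k*)^α = 8.2350^0.29 ≈ 1.8431

y* ≈ 1.84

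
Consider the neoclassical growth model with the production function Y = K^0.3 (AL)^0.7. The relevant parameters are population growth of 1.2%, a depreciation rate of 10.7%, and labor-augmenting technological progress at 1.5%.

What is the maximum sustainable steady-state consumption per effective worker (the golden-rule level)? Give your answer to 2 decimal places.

c_gold ≈ 0.99

At the golden rule, f'(k) = n + g + δ, so α·k^(α−1) = n + g + δ and k_gold = (α/(n + g + δ))^(1/(1−α)).
k_gold = (0.3/0.134)^(1/0.7) = 2.2388^1.4286 ≈ 3.1625
c_gold = f(k_gold) − (n + g + δ)·k_gold = 1.4126 − 0.134×3.1625 ≈ 0.9888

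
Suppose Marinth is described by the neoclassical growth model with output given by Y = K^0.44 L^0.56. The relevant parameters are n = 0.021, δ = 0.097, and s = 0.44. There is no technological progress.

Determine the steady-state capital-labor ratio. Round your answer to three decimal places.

k* = 10.487

In steady state, investment equals break-even investment: s·k^α = (n + δ)·k.
Rearranging, k^(1−α) = s / (n + δ).
k^0.56 = 0.44 / (0.021 + 0.097) = 0.44 / 0.118 = 3.7288
k* = 3.7288^(1/0.56) ≈ 10.4872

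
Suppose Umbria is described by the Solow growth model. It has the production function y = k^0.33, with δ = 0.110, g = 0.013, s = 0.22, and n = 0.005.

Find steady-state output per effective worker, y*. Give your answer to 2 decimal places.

At the steady state, Δk = 0, so s·k^α = (n + g + δ)·k.
Dividing both sides by k: k^(1−α) = s / (n + g + δ).
k^0.67 = 0.22 / (0.005 + 0.013 + 0.110) = 0.22 / 0.128 = 1.7188
k* = 1.7188^(1/0.67) ≈ 2.2443
y* = (k*)^α = 2.2443^0.33 ≈ 1.3057

y* ≈ 1.31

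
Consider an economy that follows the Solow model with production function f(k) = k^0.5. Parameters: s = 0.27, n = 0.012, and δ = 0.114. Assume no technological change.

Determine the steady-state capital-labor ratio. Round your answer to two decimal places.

k* ≈ 4.59

In steady state, investment equals break-even investment: s·k^α = (n + δ)·k.
Dividing both sides by k: k^(1−α) = s / (n + δ).
k^0.5 = 0.27 / (0.012 + 0.114) = 0.27 / 0.126 = 2.1429
k* = 2.1429^(1/0.5) ≈ 4.5920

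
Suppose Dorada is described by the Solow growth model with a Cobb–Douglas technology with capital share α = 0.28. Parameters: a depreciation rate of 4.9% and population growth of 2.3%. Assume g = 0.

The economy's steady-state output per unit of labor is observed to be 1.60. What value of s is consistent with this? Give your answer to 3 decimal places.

At the steady state, Δk = 0, so s·k^α = (n + δ)·k.
Since y* = [s/(n + δ)]^(α/(1−α)), we have s/(n + δ) = (y*)^((1−α)/α) = 1.60^2.5714 = 3.3487.
Therefore s = 3.3487 × (n + δ) = 3.3487 × 0.072 = 0.2411.

s ≈ 0.241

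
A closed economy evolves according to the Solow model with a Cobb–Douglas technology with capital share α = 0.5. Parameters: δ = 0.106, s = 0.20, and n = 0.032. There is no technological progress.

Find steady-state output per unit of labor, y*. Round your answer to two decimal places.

y* = 1.45

Steady state requires s·f(k) = (n + δ)·k, i.e. s·k^α = (n + δ)·k.
Dividing both sides by k: k^(1−α) = s / (n + δ).
k^0.5 = 0.20 / (0.032 + 0.106) = 0.20 / 0.138 = 1.4493
k* = 1.4493^(1/0.5) ≈ 2.1005
y* = (k*)^α = 2.1005^0.5 ≈ 1.4493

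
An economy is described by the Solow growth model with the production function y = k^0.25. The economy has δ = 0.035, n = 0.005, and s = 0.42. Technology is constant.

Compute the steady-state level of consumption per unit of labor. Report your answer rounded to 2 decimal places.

In steady state, investment equals break-even investment: s·k^α = (n + δ)·k.
Dividing both sides by k: k^(1−α) = s / (n + δ).
k^0.75 = 0.42 / (0.005 + 0.035) = 0.42 / 0.040 = 10.5000
k* = 10.5000^(1/0.75) ≈ 22.9925
y* = (k*)^α = 22.9925^0.25 ≈ 2.1898
c* = (1 − s)·y* = (1 − 0.42) × 2.1898 ≈ 1.2701

c* = 1.27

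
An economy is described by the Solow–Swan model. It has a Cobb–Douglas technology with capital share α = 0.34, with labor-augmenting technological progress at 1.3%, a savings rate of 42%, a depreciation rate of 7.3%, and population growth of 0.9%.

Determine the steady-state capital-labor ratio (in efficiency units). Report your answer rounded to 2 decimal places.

Steady state requires s·f(k) = (n + g + δ)·k, i.e. s·k^α = (n + g + δ)·k.
Rearranging, k^(1−α) = s / (n + g + δ).
k^0.66 = 0.42 / (0.009 + 0.013 + 0.073) = 0.42 / 0.095 = 4.4211
k* = 4.4211^(1/0.66) ≈ 9.5077

k* = 9.51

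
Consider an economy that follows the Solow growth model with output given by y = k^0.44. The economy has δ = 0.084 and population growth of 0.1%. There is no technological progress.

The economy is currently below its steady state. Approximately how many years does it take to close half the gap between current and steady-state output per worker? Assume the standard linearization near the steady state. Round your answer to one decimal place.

about 14.6 years

Near the steady state the convergence rate is λ = (1 − α)(n + δ).
λ = (1 − 0.44) × 0.085 = 0.56 × 0.085 = 0.0476
Half-life = ln 2 / λ = 0.6931 / 0.0476 ≈ 14.56 years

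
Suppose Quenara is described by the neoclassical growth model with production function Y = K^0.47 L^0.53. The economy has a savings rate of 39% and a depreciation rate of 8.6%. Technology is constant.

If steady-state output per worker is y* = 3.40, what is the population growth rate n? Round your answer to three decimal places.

n ≈ 0.012

At the steady state, Δk = 0, so s·k^α = (n + δ)·k.
Since y* = [s/(n + δ)]^(α/(1−α)), we have s/(n + δ) = (y*)^((1−α)/α) = 3.40^1.1277 = 3.9751.
Therefore n + δ = s / 3.9751 = 0.39 / 3.9751 = 0.0981, so n = 0.0981 − 0.086 = 0.0121.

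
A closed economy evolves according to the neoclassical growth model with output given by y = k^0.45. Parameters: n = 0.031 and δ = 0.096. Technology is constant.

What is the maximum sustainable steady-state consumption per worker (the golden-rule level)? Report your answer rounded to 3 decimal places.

At the golden rule, f'(k) = n + δ, so α·k^(α−1) = n + δ and k_gold = (α/(n + δ))^(1/(1−α)).
k_gold = (0.45/0.127)^(1/0.55) = 3.5433^1.8182 ≈ 9.9755
c_gold = f(k_gold) − (n + δ)·k_gold = 2.8153 − 0.127×9.9755 ≈ 1.5484

c_gold ≈ 1.548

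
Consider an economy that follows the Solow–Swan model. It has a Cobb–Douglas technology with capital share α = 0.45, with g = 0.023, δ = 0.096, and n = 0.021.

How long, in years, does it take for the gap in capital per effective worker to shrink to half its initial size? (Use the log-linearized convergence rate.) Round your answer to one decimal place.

Near the steady state the convergence rate is λ = (1 − α)(n + g + δ).
λ = (1 − 0.45) × 0.140 = 0.55 × 0.140 = 0.0770
Half-life = ln 2 / λ = 0.6931 / 0.0770 ≈ 9.00 years

half-life ≈ 9.0 years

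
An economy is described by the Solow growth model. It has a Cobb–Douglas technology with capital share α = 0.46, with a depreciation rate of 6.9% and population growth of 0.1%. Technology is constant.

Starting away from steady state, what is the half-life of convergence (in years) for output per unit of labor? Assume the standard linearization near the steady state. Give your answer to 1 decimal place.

Near the steady state the convergence rate is λ = (1 − α)(n + δ).
λ = (1 − 0.46) × 0.070 = 0.54 × 0.070 = 0.0378
Half-life = ln 2 / λ = 0.6931 / 0.0378 ≈ 18.34 years

t_½ ≈ 18.3 years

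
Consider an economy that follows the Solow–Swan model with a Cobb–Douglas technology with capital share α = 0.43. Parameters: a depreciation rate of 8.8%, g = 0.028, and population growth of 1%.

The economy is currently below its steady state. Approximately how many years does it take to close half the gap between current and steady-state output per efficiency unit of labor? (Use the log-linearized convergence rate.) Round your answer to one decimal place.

Near the steady state the convergence rate is λ = (1 − α)(n + g + δ).
λ = (1 − 0.43) × 0.126 = 0.57 × 0.126 = 0.07182
Half-life = ln 2 / λ = 0.6931 / 0.07182 ≈ 9.65 years

about 9.7 years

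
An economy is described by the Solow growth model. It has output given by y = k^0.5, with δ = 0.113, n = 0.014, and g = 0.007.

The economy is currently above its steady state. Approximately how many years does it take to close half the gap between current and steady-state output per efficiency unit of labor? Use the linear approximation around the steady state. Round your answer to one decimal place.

t_½ ≈ 10.3 years

Near the steady state the convergence rate is λ = (1 − α)(n + g + δ).
λ = (1 − 0.5) × 0.134 = 0.5 × 0.134 = 0.0670
Half-life = ln 2 / λ = 0.6931 / 0.0670 ≈ 10.34 years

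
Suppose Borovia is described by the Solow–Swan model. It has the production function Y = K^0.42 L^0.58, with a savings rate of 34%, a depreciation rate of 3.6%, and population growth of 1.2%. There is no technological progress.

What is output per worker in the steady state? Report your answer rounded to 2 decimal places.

y* ≈ 4.13

In steady state, investment equals break-even investment: s·k^α = (n + δ)·k.
Rearranging, k^(1−α) = s / (n + δ).
k^0.58 = 0.34 / (0.012 + 0.036) = 0.34 / 0.048 = 7.0833
k* = 7.0833^(1/0.58) ≈ 29.2364
y* = (k*)^α = 29.2364^0.42 ≈ 4.1275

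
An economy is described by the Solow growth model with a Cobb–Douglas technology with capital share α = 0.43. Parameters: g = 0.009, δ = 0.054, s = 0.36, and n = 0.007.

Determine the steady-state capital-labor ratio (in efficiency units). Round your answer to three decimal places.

k* ≈ 17.690

In steady state, investment equals break-even investment: s·k^α = (n + g + δ)·k.
Rearranging, k^(1−α) = s / (n + g + δ).
k^0.57 = 0.36 / (0.007 + 0.009 + 0.054) = 0.36 / 0.070 = 5.1429
k* = 5.1429^(1/0.57) ≈ 17.6902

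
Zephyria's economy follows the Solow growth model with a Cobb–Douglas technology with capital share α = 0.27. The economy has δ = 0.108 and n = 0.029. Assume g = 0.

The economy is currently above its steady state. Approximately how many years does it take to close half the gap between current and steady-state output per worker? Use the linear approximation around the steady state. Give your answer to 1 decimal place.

Near the steady state the convergence rate is λ = (1 − α)(n + δ).
λ = (1 − 0.27) × 0.137 = 0.73 × 0.137 = 0.10001
Half-life = ln 2 / λ = 0.6931 / 0.10001 ≈ 6.93 years

t_½ ≈ 6.9 years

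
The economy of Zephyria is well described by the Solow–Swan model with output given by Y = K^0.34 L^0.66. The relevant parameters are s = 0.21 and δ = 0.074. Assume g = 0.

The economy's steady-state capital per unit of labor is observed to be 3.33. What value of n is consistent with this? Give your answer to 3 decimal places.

n ≈ 0.021

Steady state requires s·f(k) = (n + δ)·k, i.e. s·k^α = (n + δ)·k.
So s / (n + δ) = (k*)^(1−α) = 3.33^0.66 = 2.2121.
Therefore n + δ = s / 2.2121 = 0.21 / 2.2121 = 0.0949, so n = 0.0949 − 0.074 = 0.0209.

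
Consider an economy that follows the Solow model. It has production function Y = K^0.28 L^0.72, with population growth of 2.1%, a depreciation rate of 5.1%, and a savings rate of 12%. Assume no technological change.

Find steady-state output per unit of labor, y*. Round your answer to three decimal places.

y* ≈ 1.220

At the steady state, Δk = 0, so s·k^α = (n + δ)·k.
Rearranging, k^(1−α) = s / (n + δ).
k^0.72 = 0.12 / (0.021 + 0.051) = 0.12 / 0.072 = 1.6667
k* = 1.6667^(1/0.72) ≈ 2.0330
y* = (k*)^α = 2.0330^0.28 ≈ 1.2198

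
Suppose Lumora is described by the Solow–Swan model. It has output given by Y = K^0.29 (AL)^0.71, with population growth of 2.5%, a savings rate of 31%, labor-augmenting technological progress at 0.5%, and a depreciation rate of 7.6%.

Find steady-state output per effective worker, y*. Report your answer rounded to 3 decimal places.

At the steady state, Δk = 0, so s·k^α = (n + g + δ)·k.
Dividing both sides by k: k^(1−α) = s / (n + g + δ).
k^0.71 = 0.31 / (0.025 + 0.005 + 0.076) = 0.31 / 0.106 = 2.9245
k* = 2.9245^(1/0.71) ≈ 4.5333
y* = (k*)^α = 4.5333^0.29 ≈ 1.5501

y* = 1.550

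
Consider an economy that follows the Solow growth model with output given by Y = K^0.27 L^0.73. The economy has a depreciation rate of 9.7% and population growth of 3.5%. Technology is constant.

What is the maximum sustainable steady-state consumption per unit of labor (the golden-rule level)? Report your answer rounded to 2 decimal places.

c_gold ≈ 0.95

At the golden rule, f'(k) = n + δ, so α·k^(α−1) = n + δ and k_gold = (α/(n + δ))^(1/(1−α)).
k_gold = (0.27/0.132)^(1/0.73) = 2.0455^1.3699 ≈ 2.6654
c_gold = f(k_gold) − (n + δ)·k_gold = 1.3030 − 0.132×2.6654 ≈ 0.9512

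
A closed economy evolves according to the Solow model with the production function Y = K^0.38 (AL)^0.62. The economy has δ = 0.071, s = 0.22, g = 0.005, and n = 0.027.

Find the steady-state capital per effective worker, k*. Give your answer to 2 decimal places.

In steady state, investment equals break-even investment: s·k^α = (n + g + δ)·k.
Rearranging, k^(1−α) = s / (n + g + δ).
k^0.62 = 0.22 / (0.027 + 0.005 + 0.071) = 0.22 / 0.103 = 2.1359
k* = 2.1359^(1/0.62) ≈ 3.4008

k* ≈ 3.40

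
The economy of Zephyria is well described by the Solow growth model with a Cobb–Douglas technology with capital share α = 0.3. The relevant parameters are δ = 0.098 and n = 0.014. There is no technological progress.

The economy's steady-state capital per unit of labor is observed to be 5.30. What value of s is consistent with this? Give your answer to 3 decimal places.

s ≈ 0.360

At the steady state, Δk = 0, so s·k^α = (n + δ)·k.
So s / (n + δ) = (k*)^(1−α) = 5.30^0.7 = 3.2136.
Therefore s = 3.2136 × (n + δ) = 3.2136 × 0.112 = 0.3599.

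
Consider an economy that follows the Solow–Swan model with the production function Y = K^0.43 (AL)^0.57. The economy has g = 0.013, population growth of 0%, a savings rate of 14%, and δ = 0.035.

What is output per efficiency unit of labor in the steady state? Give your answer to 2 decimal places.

At the steady state, Δk = 0, so s·k^α = (n + g + δ)·k.
Rearranging, k^(1−α) = s / (n + g + δ).
k^0.57 = 0.14 / (0.000 + 0.013 + 0.035) = 0.14 / 0.048 = 2.9167
k* = 2.9167^(1/0.57) ≈ 6.5403
y* = (k*)^α = 6.5403^0.43 ≈ 2.2424

y* ≈ 2.24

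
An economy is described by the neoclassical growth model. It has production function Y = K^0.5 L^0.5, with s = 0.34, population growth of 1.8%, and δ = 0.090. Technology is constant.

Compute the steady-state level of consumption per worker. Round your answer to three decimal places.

c* ≈ 2.078

Steady state requires s·f(k) = (n + δ)·k, i.e. s·k^α = (n + δ)·k.
Rearranging, k^(1−α) = s / (n + δ).
k^0.5 = 0.34 / (0.018 + 0.090) = 0.34 / 0.108 = 3.1481
k* = 3.1481^(1/0.5) ≈ 9.9105
y* = (k*)^α = 9.9105^0.5 ≈ 3.1481
c* = (1 − s)·y* = (1 − 0.34) × 3.1481 ≈ 2.0777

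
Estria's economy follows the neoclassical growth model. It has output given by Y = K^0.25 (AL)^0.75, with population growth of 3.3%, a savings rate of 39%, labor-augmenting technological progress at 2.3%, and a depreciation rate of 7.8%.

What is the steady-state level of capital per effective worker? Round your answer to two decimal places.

k* ≈ 4.16

In steady state, investment equals break-even investment: s·k^α = (n + g + δ)·k.
Dividing both sides by k: k^(1−α) = s / (n + g + δ).
k^0.75 = 0.39 / (0.033 + 0.023 + 0.078) = 0.39 / 0.134 = 2.9104
k* = 2.9104^(1/0.75) ≈ 4.1553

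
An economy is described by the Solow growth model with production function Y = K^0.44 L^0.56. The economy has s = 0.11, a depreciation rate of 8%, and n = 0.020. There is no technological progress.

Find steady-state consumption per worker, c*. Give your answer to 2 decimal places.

Steady state requires s·f(k) = (n + δ)·k, i.e. s·k^α = (n + δ)·k.
Dividing both sides by k: k^(1−α) = s / (n + δ).
k^0.56 = 0.11 / (0.020 + 0.080) = 0.11 / 0.100 = 1.1000
k* = 1.1000^(1/0.56) ≈ 1.1855
y* = (k*)^α = 1.1855^0.44 ≈ 1.0777
c* = (1 − s)·y* = (1 − 0.11) × 1.0777 ≈ 0.9592

c* = 0.96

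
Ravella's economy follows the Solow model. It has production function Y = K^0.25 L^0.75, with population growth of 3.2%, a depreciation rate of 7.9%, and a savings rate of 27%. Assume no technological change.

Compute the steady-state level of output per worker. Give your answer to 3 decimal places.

At the steady state, Δk = 0, so s·k^α = (n + δ)·k.
Rearranging, k^(1−α) = s / (n + δ).
k^0.75 = 0.27 / (0.032 + 0.079) = 0.27 / 0.111 = 2.4324
k* = 2.4324^(1/0.75) ≈ 3.2712
y* = (k*)^α = 3.2712^0.25 ≈ 1.3449

y* = 1.345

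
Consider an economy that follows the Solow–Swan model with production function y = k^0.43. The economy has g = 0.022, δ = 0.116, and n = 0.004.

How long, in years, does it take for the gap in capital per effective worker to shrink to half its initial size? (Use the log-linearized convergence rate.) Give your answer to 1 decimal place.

Near the steady state the convergence rate is λ = (1 − α)(n + g + δ).
λ = (1 − 0.43) × 0.142 = 0.57 × 0.142 = 0.08094
Half-life = ln 2 / λ = 0.6931 / 0.08094 ≈ 8.56 years

half-life ≈ 8.6 years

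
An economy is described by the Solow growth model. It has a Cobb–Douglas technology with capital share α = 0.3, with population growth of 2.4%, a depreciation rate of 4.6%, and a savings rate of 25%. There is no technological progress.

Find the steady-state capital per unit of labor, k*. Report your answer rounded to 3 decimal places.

Steady state requires s·f(k) = (n + δ)·k, i.e. s·k^α = (n + δ)·k.
Dividing both sides by k: k^(1−α) = s / (n + δ).
k^0.7 = 0.25 / (0.024 + 0.046) = 0.25 / 0.070 = 3.5714
k* = 3.5714^(1/0.7) ≈ 6.1627

k* = 6.163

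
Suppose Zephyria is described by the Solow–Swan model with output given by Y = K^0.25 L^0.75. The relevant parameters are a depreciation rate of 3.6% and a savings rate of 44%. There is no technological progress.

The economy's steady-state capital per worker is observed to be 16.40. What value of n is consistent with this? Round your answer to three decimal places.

n ≈ 0.018

In steady state, investment equals break-even investment: s·k^α = (n + δ)·k.
So s / (n + δ) = (k*)^(1−α) = 16.40^0.75 = 8.1495.
Therefore n + δ = s / 8.1495 = 0.44 / 8.1495 = 0.0540, so n = 0.0540 − 0.036 = 0.0180.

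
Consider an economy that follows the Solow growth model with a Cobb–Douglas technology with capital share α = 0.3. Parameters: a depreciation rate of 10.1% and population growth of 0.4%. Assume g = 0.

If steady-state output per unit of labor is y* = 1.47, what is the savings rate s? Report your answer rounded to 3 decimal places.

s ≈ 0.258

Steady state requires s·f(k) = (n + δ)·k, i.e. s·k^α = (n + δ)·k.
Since y* = [s/(n + δ)]^(α/(1−α)), we have s/(n + δ) = (y*)^((1−α)/α) = 1.47^2.3333 = 2.4570.
Therefore s = 2.4570 × (n + δ) = 2.4570 × 0.105 = 0.2580.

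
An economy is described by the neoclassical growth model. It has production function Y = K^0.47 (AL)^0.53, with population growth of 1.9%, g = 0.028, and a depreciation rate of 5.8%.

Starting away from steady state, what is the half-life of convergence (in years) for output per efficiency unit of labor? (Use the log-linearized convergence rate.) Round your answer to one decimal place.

about 12.5 years

Near the steady state the convergence rate is λ = (1 − α)(n + g + δ).
λ = (1 − 0.47) × 0.105 = 0.53 × 0.105 = 0.05565
Half-life = ln 2 / λ = 0.6931 / 0.05565 ≈ 12.45 years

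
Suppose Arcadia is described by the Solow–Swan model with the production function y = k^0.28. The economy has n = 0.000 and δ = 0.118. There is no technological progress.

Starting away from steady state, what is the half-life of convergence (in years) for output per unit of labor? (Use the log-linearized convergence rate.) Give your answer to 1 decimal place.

Near the steady state the convergence rate is λ = (1 − α)(n + δ).
λ = (1 − 0.28) × 0.118 = 0.72 × 0.118 = 0.08496
Half-life = ln 2 / λ = 0.6931 / 0.08496 ≈ 8.16 years

about 8.2 years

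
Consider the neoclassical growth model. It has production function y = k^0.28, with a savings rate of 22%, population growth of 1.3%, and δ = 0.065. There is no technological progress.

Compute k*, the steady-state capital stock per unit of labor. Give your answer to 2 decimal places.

k* = 4.22

Steady state requires s·f(k) = (n + δ)·k, i.e. s·k^α = (n + δ)·k.
Rearranging, k^(1−α) = s / (n + δ).
k^0.72 = 0.22 / (0.013 + 0.065) = 0.22 / 0.078 = 2.8205
k* = 2.8205^(1/0.72) ≈ 4.2214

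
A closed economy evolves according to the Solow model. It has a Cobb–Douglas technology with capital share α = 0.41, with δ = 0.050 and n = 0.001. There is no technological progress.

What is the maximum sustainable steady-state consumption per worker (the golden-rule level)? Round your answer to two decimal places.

At the golden rule, f'(k) = n + δ, so α·k^(α−1) = n + δ and k_gold = (α/(n + δ))^(1/(1−α)).
k_gold = (0.41/0.051)^(1/0.59) = 8.0392^1.6949 ≈ 34.2173
c_gold = f(k_gold) − (n + δ)·k_gold = 4.2564 − 0.051×34.2173 ≈ 2.5113

c_gold ≈ 2.51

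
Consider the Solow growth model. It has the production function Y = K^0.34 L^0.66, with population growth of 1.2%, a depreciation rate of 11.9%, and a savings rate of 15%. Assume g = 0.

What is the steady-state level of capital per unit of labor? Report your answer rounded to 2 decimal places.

k* ≈ 1.23

At the steady state, Δk = 0, so s·k^α = (n + δ)·k.
Rearranging, k^(1−α) = s / (n + δ).
k^0.66 = 0.15 / (0.012 + 0.119) = 0.15 / 0.131 = 1.1450
k* = 1.1450^(1/0.66) ≈ 1.2277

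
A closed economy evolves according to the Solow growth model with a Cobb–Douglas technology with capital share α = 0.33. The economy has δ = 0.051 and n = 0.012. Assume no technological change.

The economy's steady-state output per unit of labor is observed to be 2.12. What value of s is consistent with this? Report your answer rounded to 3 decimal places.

s ≈ 0.290

In steady state, investment equals break-even investment: s·k^α = (n + δ)·k.
Since y* = [s/(n + δ)]^(α/(1−α)), we have s/(n + δ) = (y*)^((1−α)/α) = 2.12^2.0303 = 4.5979.
Therefore s = 4.5979 × (n + δ) = 4.5979 × 0.063 = 0.2897.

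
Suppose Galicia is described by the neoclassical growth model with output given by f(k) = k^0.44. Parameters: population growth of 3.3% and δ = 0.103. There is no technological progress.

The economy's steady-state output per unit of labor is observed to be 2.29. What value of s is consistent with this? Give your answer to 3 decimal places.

s ≈ 0.390

At the steady state, Δk = 0, so s·k^α = (n + δ)·k.
Since y* = [s/(n + δ)]^(α/(1−α)), we have s/(n + δ) = (y*)^((1−α)/α) = 2.29^1.2727 = 2.8705.
Therefore s = 2.8705 × (n + δ) = 2.8705 × 0.136 = 0.3904.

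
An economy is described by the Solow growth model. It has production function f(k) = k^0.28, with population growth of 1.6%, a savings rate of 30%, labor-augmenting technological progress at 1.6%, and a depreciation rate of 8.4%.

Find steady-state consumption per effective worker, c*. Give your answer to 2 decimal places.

c* = 1.01

Steady state requires s·f(k) = (n + g + δ)·k, i.e. s·k^α = (n + g + δ)·k.
Dividing both sides by k: k^(1−α) = s / (n + g + δ).
k^0.72 = 0.30 / (0.016 + 0.016 + 0.084) = 0.30 / 0.116 = 2.5862
k* = 2.5862^(1/0.72) ≈ 3.7423
y* = (k*)^α = 3.7423^0.28 ≈ 1.4470
c* = (1 − s)·y* = (1 − 0.30) × 1.4470 ≈ 1.0129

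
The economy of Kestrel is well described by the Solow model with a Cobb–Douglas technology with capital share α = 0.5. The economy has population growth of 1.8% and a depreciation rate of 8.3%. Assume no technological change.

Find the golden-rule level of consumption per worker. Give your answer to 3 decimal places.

c_gold ≈ 2.475

At the golden rule, f'(k) = n + δ, so α·k^(α−1) = n + δ and k_gold = (α/(n + δ))^(1/(1−α)).
k_gold = (0.5/0.101)^(1/0.5) = 4.9505^2 ≈ 24.5075
c_gold = f(k_gold) − (n + δ)·k_gold = 4.9505 − 0.101×24.5075 ≈ 2.4752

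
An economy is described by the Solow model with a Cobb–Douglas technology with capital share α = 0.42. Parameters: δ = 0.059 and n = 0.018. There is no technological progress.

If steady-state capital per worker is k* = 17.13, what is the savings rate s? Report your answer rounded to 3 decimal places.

Steady state requires s·f(k) = (n + δ)·k, i.e. s·k^α = (n + δ)·k.
So s / (n + δ) = (k*)^(1−α) = 17.13^0.58 = 5.1949.
Therefore s = 5.1949 × (n + δ) = 5.1949 × 0.077 = 0.4000.

s ≈ 0.400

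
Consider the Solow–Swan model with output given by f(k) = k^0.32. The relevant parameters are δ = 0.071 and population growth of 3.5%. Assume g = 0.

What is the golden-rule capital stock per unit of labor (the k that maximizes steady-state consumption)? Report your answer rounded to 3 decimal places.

The golden rule sets f'(k) = n + δ, i.e. α·k^(α−1) = n + δ.
So k^(1−α) = α / (n + δ) = 0.32 / 0.106 = 3.0189.
k_gold = 3.0189^(1/0.68) ≈ 5.0776

k_gold ≈ 5.078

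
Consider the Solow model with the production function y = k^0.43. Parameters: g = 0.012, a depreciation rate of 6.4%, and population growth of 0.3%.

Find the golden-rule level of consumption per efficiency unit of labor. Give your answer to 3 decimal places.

c_gold ≈ 2.046

At the golden rule, f'(k) = n + g + δ, so α·k^(α−1) = n + g + δ and k_gold = (α/(n + g + δ))^(1/(1−α)).
k_gold = (0.43/0.079)^(1/0.57) = 5.4430^1.7544 ≈ 19.5414
c_gold = f(k_gold) − (n + g + δ)·k_gold = 3.5901 − 0.079×19.5414 ≈ 2.0463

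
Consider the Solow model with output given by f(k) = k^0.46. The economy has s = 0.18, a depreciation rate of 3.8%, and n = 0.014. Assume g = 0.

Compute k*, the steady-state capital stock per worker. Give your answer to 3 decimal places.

At the steady state, Δk = 0, so s·k^α = (n + δ)·k.
Rearranging, k^(1−α) = s / (n + δ).
k^0.54 = 0.18 / (0.014 + 0.038) = 0.18 / 0.052 = 3.4615
k* = 3.4615^(1/0.54) ≈ 9.9687

k* = 9.969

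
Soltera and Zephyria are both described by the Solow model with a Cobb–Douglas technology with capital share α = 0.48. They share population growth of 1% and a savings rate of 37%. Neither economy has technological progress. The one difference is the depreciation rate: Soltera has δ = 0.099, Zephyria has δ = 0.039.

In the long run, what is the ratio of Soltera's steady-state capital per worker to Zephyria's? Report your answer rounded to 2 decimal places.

Steady-state k* = [s/(n + δ)]^(1/(1−α)), so the ratio is [ (s_S/(n + δ)_S) / (s_Z/(n + δ)_Z) ]^1.9231.
s_S/(n + δ)_S = 0.37/0.109 = 3.3945; s_Z/(n + δ)_Z = 0.37/0.049 = 7.5510.
Ratio = (3.3945/7.5510)^1.9231 = 0.4495^1.9231 ≈ 0.2149

k*_S / k*_Z ≈ 0.21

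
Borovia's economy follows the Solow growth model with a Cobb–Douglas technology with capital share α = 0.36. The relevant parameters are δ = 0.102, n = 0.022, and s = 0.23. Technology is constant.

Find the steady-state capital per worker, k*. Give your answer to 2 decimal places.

At the steady state, Δk = 0, so s·k^α = (n + δ)·k.
Dividing both sides by k: k^(1−α) = s / (n + δ).
k^0.64 = 0.23 / (0.022 + 0.102) = 0.23 / 0.124 = 1.8548
k* = 1.8548^(1/0.64) ≈ 2.6255

k* ≈ 2.63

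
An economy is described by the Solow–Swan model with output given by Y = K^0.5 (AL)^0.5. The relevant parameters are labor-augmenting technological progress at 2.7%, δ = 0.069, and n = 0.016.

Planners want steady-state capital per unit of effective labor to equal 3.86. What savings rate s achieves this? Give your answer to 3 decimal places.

s ≈ 0.220

In steady state, investment equals break-even investment: s·k^α = (n + g + δ)·k.
So s / (n + g + δ) = (k*)^(1−α) = 3.86^0.5 = 1.9647.
Therefore s = 1.9647 × (n + g + δ) = 1.9647 × 0.112 = 0.2200.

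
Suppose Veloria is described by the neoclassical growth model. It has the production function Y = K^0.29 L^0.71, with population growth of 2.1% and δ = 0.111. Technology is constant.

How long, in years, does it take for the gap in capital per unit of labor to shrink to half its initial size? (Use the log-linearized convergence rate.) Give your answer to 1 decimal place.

half-life ≈ 7.4 years

Near the steady state the convergence rate is λ = (1 − α)(n + δ).
λ = (1 − 0.29) × 0.132 = 0.71 × 0.132 = 0.09372
Half-life = ln 2 / λ = 0.6931 / 0.09372 ≈ 7.40 years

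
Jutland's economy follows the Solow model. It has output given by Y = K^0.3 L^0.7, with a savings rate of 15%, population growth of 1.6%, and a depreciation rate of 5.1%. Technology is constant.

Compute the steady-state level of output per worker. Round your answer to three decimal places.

Steady state requires s·f(k) = (n + δ)·k, i.e. s·k^α = (n + δ)·k.
Dividing both sides by k: k^(1−α) = s / (n + δ).
k^0.7 = 0.15 / (0.016 + 0.051) = 0.15 / 0.067 = 2.2388
k* = 2.2388^(1/0.7) ≈ 3.1624
y* = (k*)^α = 3.1624^0.3 ≈ 1.4126

y* ≈ 1.413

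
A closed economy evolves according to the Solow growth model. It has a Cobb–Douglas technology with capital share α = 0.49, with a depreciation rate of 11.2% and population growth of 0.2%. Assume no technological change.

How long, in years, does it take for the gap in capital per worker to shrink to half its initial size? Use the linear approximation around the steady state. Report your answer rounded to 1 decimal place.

t_½ ≈ 11.9 years

Near the steady state the convergence rate is λ = (1 − α)(n + δ).
λ = (1 − 0.49) × 0.114 = 0.51 × 0.114 = 0.05814
Half-life = ln 2 / λ = 0.6931 / 0.05814 ≈ 11.92 years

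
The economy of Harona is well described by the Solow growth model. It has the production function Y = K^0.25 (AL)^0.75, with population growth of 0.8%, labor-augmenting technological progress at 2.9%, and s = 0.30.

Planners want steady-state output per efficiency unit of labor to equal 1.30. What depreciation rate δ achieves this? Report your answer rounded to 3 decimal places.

δ ≈ 0.100

Steady state requires s·f(k) = (n + g + δ)·k, i.e. s·k^α = (n + g + δ)·k.
Since y* = [s/(n + g + δ)]^(α/(1−α)), we have s/(n + g + δ) = (y*)^((1−α)/α) = 1.30^3 = 2.1970.
Therefore n + g + δ = s / 2.1970 = 0.30 / 2.1970 = 0.1365, so δ = 0.1365 − 0.037 = 0.0995.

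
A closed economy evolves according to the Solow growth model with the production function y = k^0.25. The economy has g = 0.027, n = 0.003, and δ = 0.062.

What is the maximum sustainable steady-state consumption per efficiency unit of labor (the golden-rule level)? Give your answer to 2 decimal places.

At the golden rule, f'(k) = n + g + δ, so α·k^(α−1) = n + g + δ and k_gold = (α/(n + g + δ))^(1/(1−α)).
k_gold = (0.25/0.092)^(1/0.75) = 2.7174^1.3333 ≈ 3.7919
c_gold = f(k_gold) − (n + g + δ)·k_gold = 1.3954 − 0.092×3.7919 ≈ 1.0465

c_gold ≈ 1.05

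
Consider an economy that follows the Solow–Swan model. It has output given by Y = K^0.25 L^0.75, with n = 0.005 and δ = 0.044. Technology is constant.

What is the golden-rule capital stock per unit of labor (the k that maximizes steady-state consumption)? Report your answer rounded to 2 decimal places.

k_gold ≈ 8.78

The golden rule sets f'(k) = n + δ, i.e. α·k^(α−1) = n + δ.
So k^(1−α) = α / (n + δ) = 0.25 / 0.049 = 5.1020.
k_gold = 5.1020^(1/0.75) ≈ 8.7832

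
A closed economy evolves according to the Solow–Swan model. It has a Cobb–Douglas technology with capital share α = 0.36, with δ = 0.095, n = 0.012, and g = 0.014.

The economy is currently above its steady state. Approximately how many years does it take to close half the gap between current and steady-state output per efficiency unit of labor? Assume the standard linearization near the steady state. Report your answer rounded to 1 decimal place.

half-life ≈ 9.0 years

Near the steady state the convergence rate is λ = (1 − α)(n + g + δ).
λ = (1 − 0.36) × 0.121 = 0.64 × 0.121 = 0.07744
Half-life = ln 2 / λ = 0.6931 / 0.07744 ≈ 8.95 years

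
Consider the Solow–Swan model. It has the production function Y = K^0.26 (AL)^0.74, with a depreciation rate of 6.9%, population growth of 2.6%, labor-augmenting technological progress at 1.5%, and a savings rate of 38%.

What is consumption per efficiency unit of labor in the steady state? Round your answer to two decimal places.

Steady state requires s·f(k) = (n + g + δ)·k, i.e. s·k^α = (n + g + δ)·k.
Dividing both sides by k: k^(1−α) = s / (n + g + δ).
k^0.74 = 0.38 / (0.026 + 0.015 + 0.069) = 0.38 / 0.110 = 3.4545
k* = 3.4545^(1/0.74) ≈ 5.3401
y* = (k*)^α = 5.3401^0.26 ≈ 1.5458
c* = (1 − s)·y* = (1 − 0.38) × 1.5458 ≈ 0.9584

c* ≈ 0.96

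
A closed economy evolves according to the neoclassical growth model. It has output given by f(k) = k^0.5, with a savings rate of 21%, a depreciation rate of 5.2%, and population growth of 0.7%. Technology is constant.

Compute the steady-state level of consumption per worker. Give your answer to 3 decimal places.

c* = 2.812

In steady state, investment equals break-even investment: s·k^α = (n + δ)·k.
Rearranging, k^(1−α) = s / (n + δ).
k^0.5 = 0.21 / (0.007 + 0.052) = 0.21 / 0.059 = 3.5593
k* = 3.5593^(1/0.5) ≈ 12.6686
y* = (k*)^α = 12.6686^0.5 ≈ 3.5593
c* = (1 − s)·y* = (1 − 0.21) × 3.5593 ≈ 2.8118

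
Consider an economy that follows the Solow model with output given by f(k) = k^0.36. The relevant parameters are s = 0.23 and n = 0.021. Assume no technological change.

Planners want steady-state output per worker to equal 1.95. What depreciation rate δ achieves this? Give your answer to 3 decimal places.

δ ≈ 0.049

In steady state, investment equals break-even investment: s·k^α = (n + δ)·k.
Since y* = [s/(n + δ)]^(α/(1−α)), we have s/(n + δ) = (y*)^((1−α)/α) = 1.95^1.7778 = 3.2781.
Therefore n + δ = s / 3.2781 = 0.23 / 3.2781 = 0.0702, so δ = 0.0702 − 0.021 = 0.0492.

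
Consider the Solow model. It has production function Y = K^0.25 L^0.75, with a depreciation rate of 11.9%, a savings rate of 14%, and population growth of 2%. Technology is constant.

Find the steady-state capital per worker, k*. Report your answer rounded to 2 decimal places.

At the steady state, Δk = 0, so s·k^α = (n + δ)·k.
Rearranging, k^(1−α) = s / (n + δ).
k^0.75 = 0.14 / (0.020 + 0.119) = 0.14 / 0.139 = 1.0072
k* = 1.0072^(1/0.75) ≈ 1.0096

k* ≈ 1.01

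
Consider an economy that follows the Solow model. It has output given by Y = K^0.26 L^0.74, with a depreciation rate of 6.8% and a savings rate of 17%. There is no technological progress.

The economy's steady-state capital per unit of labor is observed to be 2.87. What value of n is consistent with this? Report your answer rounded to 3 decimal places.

In steady state, investment equals break-even investment: s·k^α = (n + δ)·k.
So s / (n + δ) = (k*)^(1−α) = 2.87^0.74 = 2.1819.
Therefore n + δ = s / 2.1819 = 0.17 / 2.1819 = 0.0779, so n = 0.0779 − 0.068 = 0.0099.

n ≈ 0.010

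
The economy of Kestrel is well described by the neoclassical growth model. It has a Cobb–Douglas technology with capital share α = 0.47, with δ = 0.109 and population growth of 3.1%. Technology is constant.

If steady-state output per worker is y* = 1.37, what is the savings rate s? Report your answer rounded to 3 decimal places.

At the steady state, Δk = 0, so s·k^α = (n + δ)·k.
Since y* = [s/(n + δ)]^(α/(1−α)), we have s/(n + δ) = (y*)^((1−α)/α) = 1.37^1.1277 = 1.4262.
Therefore s = 1.4262 × (n + δ) = 1.4262 × 0.140 = 0.1997.

s ≈ 0.200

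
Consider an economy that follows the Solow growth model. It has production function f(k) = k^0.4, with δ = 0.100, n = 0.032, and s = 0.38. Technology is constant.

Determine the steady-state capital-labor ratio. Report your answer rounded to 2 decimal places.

Steady state requires s·f(k) = (n + δ)·k, i.e. s·k^α = (n + δ)·k.
Rearranging, k^(1−α) = s / (n + δ).
k^0.6 = 0.38 / (0.032 + 0.100) = 0.38 / 0.132 = 2.8788
k* = 2.8788^(1/0.6) ≈ 5.8258

k* = 5.83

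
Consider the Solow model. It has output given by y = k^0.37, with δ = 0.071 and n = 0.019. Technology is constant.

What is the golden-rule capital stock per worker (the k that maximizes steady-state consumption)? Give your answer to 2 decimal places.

The golden rule sets f'(k) = n + δ, i.e. α·k^(α−1) = n + δ.
So k^(1−α) = α / (n + δ) = 0.37 / 0.090 = 4.1111.
k_gold = 4.1111^(1/0.63) ≈ 9.4305

k_gold ≈ 9.43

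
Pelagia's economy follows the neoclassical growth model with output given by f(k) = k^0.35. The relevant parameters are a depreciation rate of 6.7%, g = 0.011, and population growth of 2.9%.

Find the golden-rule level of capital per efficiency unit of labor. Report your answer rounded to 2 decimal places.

k_gold ≈ 6.19

The golden rule sets f'(k) = n + g + δ, i.e. α·k^(α−1) = n + g + δ.
So k^(1−α) = α / (n + g + δ) = 0.35 / 0.107 = 3.2710.
k_gold = 3.2710^(1/0.65) ≈ 6.1918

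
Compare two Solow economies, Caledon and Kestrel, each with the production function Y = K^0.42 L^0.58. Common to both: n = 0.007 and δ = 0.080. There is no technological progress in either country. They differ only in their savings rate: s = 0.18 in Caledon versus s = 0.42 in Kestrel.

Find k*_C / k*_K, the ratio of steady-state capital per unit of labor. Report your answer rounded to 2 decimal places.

ratio ≈ 0.23

Steady-state k* = [s/(n + δ)]^(1/(1−α)), so the ratio is [ (s_C/(n + δ)_C) / (s_K/(n + δ)_K) ]^1.7241.
s_C/(n + δ)_C = 0.18/0.087 = 2.0690; s_K/(n + δ)_K = 0.42/0.087 = 4.8276.
Ratio = (2.0690/4.8276)^1.7241 = 0.4286^1.7241 ≈ 0.2321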